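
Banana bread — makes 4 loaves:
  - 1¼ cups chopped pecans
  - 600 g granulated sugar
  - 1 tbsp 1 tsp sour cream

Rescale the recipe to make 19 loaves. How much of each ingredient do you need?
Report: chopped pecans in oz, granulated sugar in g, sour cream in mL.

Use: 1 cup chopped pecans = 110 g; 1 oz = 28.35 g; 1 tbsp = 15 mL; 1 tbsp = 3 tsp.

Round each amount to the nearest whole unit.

Scaling factor: 19/4 = 4.75.
chopped pecans: 1.25 cup × 19/4 × 110 g/cup ÷ 28.35 g/oz ≈ 23 oz
granulated sugar: 600 g × 19/4 = 2850 g
sour cream: (1 tbsp + 1 tsp = 4/3 tbsp) × 19/4 × 15 mL/tbsp = 95 mL

chopped pecans: 23 oz; granulated sugar: 2850 g; sour cream: 95 mL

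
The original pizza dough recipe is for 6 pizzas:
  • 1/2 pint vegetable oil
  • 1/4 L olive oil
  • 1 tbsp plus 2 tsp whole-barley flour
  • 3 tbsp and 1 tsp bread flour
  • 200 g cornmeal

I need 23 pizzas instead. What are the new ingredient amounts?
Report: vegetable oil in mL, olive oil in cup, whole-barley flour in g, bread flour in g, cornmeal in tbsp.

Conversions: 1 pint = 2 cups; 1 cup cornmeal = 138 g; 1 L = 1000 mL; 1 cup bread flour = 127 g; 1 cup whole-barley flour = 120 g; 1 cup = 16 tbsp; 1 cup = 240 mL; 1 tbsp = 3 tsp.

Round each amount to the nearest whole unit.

Scaling factor: 23/6.
vegetable oil: 0.5 pint × 23/6 × 2 cup/pint × 240 mL/cup = 920 mL
olive oil: 0.25 L × 23/6 × 1000 mL/L ÷ 240 mL/cup ≈ 4 cup
whole-barley flour: (1 tbsp + 2 tsp = 5/3 tbsp) × 23/6 ÷ 16 tbsp/cup × 120 g/cup ≈ 48 g
bread flour: (3 tbsp + 1 tsp = 10/3 tbsp) × 23/6 ÷ 16 tbsp/cup × 127 g/cup ≈ 101 g
cornmeal: 200 g × 23/6 ÷ 138 g/cup × 16 tbsp/cup ≈ 89 tbsp

vegetable oil: 920 mL; olive oil: 4 cup; whole-barley flour: 48 g; bread flour: 101 g; cornmeal: 89 tbsp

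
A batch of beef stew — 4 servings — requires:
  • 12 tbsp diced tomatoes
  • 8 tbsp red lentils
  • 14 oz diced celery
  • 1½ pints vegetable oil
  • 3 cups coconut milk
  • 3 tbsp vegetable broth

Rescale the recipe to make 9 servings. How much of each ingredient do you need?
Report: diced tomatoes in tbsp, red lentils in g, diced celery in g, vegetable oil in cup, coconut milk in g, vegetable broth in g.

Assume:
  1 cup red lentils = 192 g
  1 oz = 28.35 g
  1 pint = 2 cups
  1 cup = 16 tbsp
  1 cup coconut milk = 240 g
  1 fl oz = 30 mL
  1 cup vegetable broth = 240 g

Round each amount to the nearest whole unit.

Scaling factor: 9/4 = 2.25.
diced tomatoes: 12 tbsp × 9/4 = 27 tbsp
red lentils: 8 tbsp × 9/4 ÷ 16 tbsp/cup × 192 g/cup = 216 g
diced celery: 14 oz × 9/4 × 28.35 g/oz ≈ 893 g
vegetable oil: 1.5 pint × 9/4 × 2 cup/pint ≈ 7 cup
coconut milk: 3 cup × 9/4 × 240 g/cup = 1620 g
vegetable broth: 3 tbsp × 9/4 ÷ 16 tbsp/cup × 240 g/cup ≈ 101 g

diced tomatoes: 27 tbsp; red lentils: 216 g; diced celery: 893 g; vegetable oil: 7 cup; coconut milk: 1620 g; vegetable broth: 101 g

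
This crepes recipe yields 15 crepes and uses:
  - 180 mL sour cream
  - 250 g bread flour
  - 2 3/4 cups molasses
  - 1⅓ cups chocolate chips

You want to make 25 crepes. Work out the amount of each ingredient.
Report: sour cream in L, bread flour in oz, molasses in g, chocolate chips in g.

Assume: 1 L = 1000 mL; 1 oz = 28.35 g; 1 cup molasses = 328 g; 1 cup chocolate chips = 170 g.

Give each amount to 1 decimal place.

sour cream: 0.3 L; bread flour: 14.7 oz; molasses: 1503.3 g; chocolate chips: 377.8 g

Scaling factor: 25/15 = 5/3.
sour cream: 180 mL × 5/3 ÷ 1000 mL/L = 0.3 L
bread flour: 250 g × 5/3 ÷ 28.35 g/oz ≈ 14.7 oz
molasses: 2.75 cup × 5/3 × 328 g/cup ≈ 1503.3 g
chocolate chips: 4/3 cup × 5/3 × 170 g/cup ≈ 377.8 g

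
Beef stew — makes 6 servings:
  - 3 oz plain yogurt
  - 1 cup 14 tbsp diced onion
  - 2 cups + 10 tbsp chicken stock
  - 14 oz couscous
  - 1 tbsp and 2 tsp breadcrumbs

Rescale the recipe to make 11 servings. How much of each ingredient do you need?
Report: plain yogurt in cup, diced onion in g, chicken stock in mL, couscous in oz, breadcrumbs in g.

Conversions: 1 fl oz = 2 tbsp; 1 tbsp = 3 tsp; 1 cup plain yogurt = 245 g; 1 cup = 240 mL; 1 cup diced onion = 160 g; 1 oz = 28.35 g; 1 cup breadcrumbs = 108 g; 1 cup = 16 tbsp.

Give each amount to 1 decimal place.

plain yogurt: 0.6 cup; diced onion: 550.0 g; chicken stock: 1155.0 mL; couscous: 25.7 oz; breadcrumbs: 20.6 g

Scaling factor: 11/6.
plain yogurt: 3 oz × 11/6 × 28.35 g/oz ÷ 245 g/cup ≈ 0.6 cup
diced onion: (1 cup + 14 tbsp = 1.875 cup) × 11/6 × 160 g/cup = 550.0 g
chicken stock: (2 cup + 10 tbsp = 2.625 cup) × 11/6 × 240 mL/cup = 1155.0 mL
couscous: 14 oz × 11/6 ≈ 25.7 oz
breadcrumbs: (1 tbsp + 2 tsp = 5/3 tbsp) × 11/6 ÷ 16 tbsp/cup × 108 g/cup ≈ 20.6 g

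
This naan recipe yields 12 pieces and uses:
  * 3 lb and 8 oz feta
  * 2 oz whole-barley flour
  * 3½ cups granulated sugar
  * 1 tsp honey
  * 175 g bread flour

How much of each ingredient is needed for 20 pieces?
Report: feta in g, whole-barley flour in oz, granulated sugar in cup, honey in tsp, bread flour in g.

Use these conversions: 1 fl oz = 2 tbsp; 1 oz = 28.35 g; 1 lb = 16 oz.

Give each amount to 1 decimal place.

feta: 2646.0 g; whole-barley flour: 3.3 oz; granulated sugar: 5.8 cup; honey: 1.7 tsp; bread flour: 291.7 g

Scaling factor: 20/12 = 5/3.
feta: (3 lb + 8 oz = 3.5 lb) × 5/3 × 16 oz/lb × 28.35 g/oz = 2646.0 g
whole-barley flour: 2 oz × 5/3 ≈ 3.3 oz
granulated sugar: 3.5 cup × 5/3 ≈ 5.8 cup
honey: 1 tsp × 5/3 ≈ 1.7 tsp
bread flour: 175 g × 5/3 ≈ 291.7 g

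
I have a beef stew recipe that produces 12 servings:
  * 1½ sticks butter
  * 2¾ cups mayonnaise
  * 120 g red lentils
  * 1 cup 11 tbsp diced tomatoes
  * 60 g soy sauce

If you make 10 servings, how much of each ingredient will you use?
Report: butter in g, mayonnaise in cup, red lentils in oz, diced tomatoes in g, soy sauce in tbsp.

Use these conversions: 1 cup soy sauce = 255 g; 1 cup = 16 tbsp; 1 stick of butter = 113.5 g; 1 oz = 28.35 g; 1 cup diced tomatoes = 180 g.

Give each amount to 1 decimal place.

Scaling factor: 10/12 = 5/6.
butter: 1.5 stick × 5/6 × 113.5 g/stick ≈ 141.9 g
mayonnaise: 2.75 cup × 5/6 ≈ 2.3 cup
red lentils: 120 g × 5/6 ÷ 28.35 g/oz ≈ 3.5 oz
diced tomatoes: (1 cup + 11 tbsp = 1.6875 cup) × 5/6 × 180 g/cup ≈ 253.1 g
soy sauce: 60 g × 5/6 ÷ 255 g/cup × 16 tbsp/cup ≈ 3.1 tbsp

butter: 141.9 g; mayonnaise: 2.3 cup; red lentils: 3.5 oz; diced tomatoes: 253.1 g; soy sauce: 3.1 tbsp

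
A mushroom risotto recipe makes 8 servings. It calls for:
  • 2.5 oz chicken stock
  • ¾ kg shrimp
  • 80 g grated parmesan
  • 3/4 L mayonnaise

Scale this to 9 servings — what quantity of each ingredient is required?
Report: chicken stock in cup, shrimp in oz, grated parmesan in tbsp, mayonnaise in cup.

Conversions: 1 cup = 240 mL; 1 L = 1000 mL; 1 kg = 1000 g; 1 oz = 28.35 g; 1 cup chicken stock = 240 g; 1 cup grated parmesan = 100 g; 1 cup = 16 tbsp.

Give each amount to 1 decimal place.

chicken stock: 0.3 cup; shrimp: 29.8 oz; grated parmesan: 14.4 tbsp; mayonnaise: 3.5 cup

Scaling factor: 9/8 = 1.125.
chicken stock: 2.5 oz × 9/8 × 28.35 g/oz ÷ 240 g/cup ≈ 0.3 cup
shrimp: 0.75 kg × 9/8 × 1000 g/kg ÷ 28.35 g/oz ≈ 29.8 oz
grated parmesan: 80 g × 9/8 ÷ 100 g/cup × 16 tbsp/cup = 14.4 tbsp
mayonnaise: 0.75 L × 9/8 × 1000 mL/L ÷ 240 mL/cup ≈ 3.5 cup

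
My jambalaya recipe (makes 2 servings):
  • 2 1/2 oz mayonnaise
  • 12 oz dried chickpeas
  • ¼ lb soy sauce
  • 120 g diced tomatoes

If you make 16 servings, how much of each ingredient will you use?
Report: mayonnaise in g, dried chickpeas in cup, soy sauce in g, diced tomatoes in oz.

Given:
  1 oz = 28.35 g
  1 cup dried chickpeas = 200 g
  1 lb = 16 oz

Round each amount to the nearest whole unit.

mayonnaise: 567 g; dried chickpeas: 14 cup; soy sauce: 907 g; diced tomatoes: 34 oz

Scaling factor: 16/2 = 8.
mayonnaise: 2.5 oz × 8 × 28.35 g/oz = 567 g
dried chickpeas: 12 oz × 8 × 28.35 g/oz ÷ 200 g/cup ≈ 14 cup
soy sauce: 0.25 lb × 8 × 16 oz/lb × 28.35 g/oz ≈ 907 g
diced tomatoes: 120 g × 8 ÷ 28.35 g/oz ≈ 34 oz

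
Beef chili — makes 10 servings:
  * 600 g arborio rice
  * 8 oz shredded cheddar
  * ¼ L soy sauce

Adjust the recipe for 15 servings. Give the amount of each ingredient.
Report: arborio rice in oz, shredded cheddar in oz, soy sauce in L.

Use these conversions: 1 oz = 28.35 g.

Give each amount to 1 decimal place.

arborio rice: 31.7 oz; shredded cheddar: 12.0 oz; soy sauce: 0.4 L

Scaling factor: 15/10 = 3/2 = 1.5.
arborio rice: 600 g × 3/2 ÷ 28.35 g/oz ≈ 31.7 oz
shredded cheddar: 8 oz × 3/2 = 12.0 oz
soy sauce: 0.25 L × 3/2 ≈ 0.4 L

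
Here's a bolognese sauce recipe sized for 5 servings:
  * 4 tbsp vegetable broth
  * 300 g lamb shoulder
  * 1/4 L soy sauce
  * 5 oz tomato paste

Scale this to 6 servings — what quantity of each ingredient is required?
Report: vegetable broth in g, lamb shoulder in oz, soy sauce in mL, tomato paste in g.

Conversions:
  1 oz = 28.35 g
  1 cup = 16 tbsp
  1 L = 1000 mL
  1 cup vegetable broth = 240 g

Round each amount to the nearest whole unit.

Scaling factor: 6/5 = 1.2.
vegetable broth: 4 tbsp × 6/5 ÷ 16 tbsp/cup × 240 g/cup = 72 g
lamb shoulder: 300 g × 6/5 ÷ 28.35 g/oz ≈ 13 oz
soy sauce: 0.25 L × 6/5 × 1000 mL/L = 300 mL
tomato paste: 5 oz × 6/5 × 28.35 g/oz ≈ 170 g

vegetable broth: 72 g; lamb shoulder: 13 oz; soy sauce: 300 mL; tomato paste: 170 g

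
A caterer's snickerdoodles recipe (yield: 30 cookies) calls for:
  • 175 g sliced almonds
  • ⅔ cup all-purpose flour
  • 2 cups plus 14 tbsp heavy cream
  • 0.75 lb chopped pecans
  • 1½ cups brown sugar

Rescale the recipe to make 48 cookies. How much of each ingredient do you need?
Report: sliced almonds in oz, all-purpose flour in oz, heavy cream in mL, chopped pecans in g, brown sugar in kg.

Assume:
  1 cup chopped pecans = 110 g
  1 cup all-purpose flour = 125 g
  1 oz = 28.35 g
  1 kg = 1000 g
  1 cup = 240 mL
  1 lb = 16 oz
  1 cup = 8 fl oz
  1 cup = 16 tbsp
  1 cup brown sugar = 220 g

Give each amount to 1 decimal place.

sliced almonds: 9.9 oz; all-purpose flour: 4.7 oz; heavy cream: 1104.0 mL; chopped pecans: 544.3 g; brown sugar: 0.5 kg

Scaling factor: 48/30 = 8/5 = 1.6.
sliced almonds: 175 g × 8/5 ÷ 28.35 g/oz ≈ 9.9 oz
all-purpose flour: 2/3 cup × 8/5 × 125 g/cup ÷ 28.35 g/oz ≈ 4.7 oz
heavy cream: (2 cup + 14 tbsp = 2.875 cup) × 8/5 × 240 mL/cup = 1104.0 mL
chopped pecans: 0.75 lb × 8/5 × 16 oz/lb × 28.35 g/oz ≈ 544.3 g
brown sugar: 1.5 cup × 8/5 × 220 g/cup ÷ 1000 g/kg ≈ 0.5 kg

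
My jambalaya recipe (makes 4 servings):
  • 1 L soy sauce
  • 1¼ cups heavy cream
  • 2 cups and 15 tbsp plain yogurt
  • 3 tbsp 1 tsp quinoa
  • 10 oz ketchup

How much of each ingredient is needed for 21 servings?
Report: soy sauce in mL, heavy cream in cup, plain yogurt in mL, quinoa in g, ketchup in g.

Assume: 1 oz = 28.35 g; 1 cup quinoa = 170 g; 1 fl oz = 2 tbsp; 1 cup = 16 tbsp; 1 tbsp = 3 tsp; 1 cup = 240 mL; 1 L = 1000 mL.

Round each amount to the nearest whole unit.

soy sauce: 5250 mL; heavy cream: 7 cup; plain yogurt: 3701 mL; quinoa: 186 g; ketchup: 1488 g

Scaling factor: 21/4 = 5.25.
soy sauce: 1 L × 21/4 × 1000 mL/L = 5250 mL
heavy cream: 1.25 cup × 21/4 ≈ 7 cup
plain yogurt: (2 cup + 15 tbsp = 2.9375 cup) × 21/4 × 240 mL/cup ≈ 3701 mL
quinoa: (3 tbsp + 1 tsp = 10/3 tbsp) × 21/4 ÷ 16 tbsp/cup × 170 g/cup ≈ 186 g
ketchup: 10 oz × 21/4 × 28.35 g/oz ≈ 1488 g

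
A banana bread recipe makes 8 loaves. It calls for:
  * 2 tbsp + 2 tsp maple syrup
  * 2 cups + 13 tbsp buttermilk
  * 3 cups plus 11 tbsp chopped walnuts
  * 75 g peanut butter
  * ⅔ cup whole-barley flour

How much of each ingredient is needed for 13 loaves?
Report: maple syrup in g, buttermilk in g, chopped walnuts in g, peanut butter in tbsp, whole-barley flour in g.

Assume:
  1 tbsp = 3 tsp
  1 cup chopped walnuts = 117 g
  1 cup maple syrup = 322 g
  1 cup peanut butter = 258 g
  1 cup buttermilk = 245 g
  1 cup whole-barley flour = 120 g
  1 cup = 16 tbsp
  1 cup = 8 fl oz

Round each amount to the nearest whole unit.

maple syrup: 87 g; buttermilk: 1120 g; chopped walnuts: 701 g; peanut butter: 8 tbsp; whole-barley flour: 130 g

Scaling factor: 13/8 = 1.625.
maple syrup: (2 tbsp + 2 tsp = 8/3 tbsp) × 13/8 ÷ 16 tbsp/cup × 322 g/cup ≈ 87 g
buttermilk: (2 cup + 13 tbsp = 2.8125 cup) × 13/8 × 245 g/cup ≈ 1120 g
chopped walnuts: (3 cup + 11 tbsp = 3.6875 cup) × 13/8 × 117 g/cup ≈ 701 g
peanut butter: 75 g × 13/8 ÷ 258 g/cup × 16 tbsp/cup ≈ 8 tbsp
whole-barley flour: 2/3 cup × 13/8 × 120 g/cup = 130 g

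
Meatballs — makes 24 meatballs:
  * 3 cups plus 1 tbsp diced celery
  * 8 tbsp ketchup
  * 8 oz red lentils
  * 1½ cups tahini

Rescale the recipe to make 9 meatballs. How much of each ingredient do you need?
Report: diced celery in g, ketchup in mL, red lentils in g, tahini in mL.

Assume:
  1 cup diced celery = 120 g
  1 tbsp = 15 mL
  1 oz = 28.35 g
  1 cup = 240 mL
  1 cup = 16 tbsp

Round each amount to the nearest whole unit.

Scaling factor: 9/24 = 3/8 = 0.375.
diced celery: (3 cup + 1 tbsp = 3.0625 cup) × 3/8 × 120 g/cup ≈ 138 g
ketchup: 8 tbsp × 3/8 × 15 mL/tbsp = 45 mL
red lentils: 8 oz × 3/8 × 28.35 g/oz ≈ 85 g
tahini: 1.5 cup × 3/8 × 240 mL/cup = 135 mL

diced celery: 138 g; ketchup: 45 mL; red lentils: 85 g; tahini: 135 mL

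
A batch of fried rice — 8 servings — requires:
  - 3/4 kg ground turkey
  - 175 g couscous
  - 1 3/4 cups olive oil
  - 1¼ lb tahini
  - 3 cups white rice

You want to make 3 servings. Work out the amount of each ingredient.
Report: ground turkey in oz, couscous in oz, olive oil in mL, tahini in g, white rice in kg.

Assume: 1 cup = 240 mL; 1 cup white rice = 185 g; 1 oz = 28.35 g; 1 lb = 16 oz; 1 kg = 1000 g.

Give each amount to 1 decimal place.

ground turkey: 9.9 oz; couscous: 2.3 oz; olive oil: 157.5 mL; tahini: 212.6 g; white rice: 0.2 kg

Scaling factor: 3/8 = 0.375.
ground turkey: 0.75 kg × 3/8 × 1000 g/kg ÷ 28.35 g/oz ≈ 9.9 oz
couscous: 175 g × 3/8 ÷ 28.35 g/oz ≈ 2.3 oz
olive oil: 1.75 cup × 3/8 × 240 mL/cup = 157.5 mL
tahini: 1.25 lb × 3/8 × 16 oz/lb × 28.35 g/oz ≈ 212.6 g
white rice: 3 cup × 3/8 × 185 g/cup ÷ 1000 g/kg ≈ 0.2 kg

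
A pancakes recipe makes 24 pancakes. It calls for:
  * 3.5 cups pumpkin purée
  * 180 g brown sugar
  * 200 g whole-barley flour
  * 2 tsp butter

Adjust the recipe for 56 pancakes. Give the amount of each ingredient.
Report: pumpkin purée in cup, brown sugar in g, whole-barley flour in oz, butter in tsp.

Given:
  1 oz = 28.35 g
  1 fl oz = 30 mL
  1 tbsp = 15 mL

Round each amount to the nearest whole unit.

Scaling factor: 56/24 = 7/3.
pumpkin purée: 3.5 cup × 7/3 ≈ 8 cup
brown sugar: 180 g × 7/3 = 420 g
whole-barley flour: 200 g × 7/3 ÷ 28.35 g/oz ≈ 16 oz
butter: 2 tsp × 7/3 ≈ 5 tsp

pumpkin purée: 8 cup; brown sugar: 420 g; whole-barley flour: 16 oz; butter: 5 tsp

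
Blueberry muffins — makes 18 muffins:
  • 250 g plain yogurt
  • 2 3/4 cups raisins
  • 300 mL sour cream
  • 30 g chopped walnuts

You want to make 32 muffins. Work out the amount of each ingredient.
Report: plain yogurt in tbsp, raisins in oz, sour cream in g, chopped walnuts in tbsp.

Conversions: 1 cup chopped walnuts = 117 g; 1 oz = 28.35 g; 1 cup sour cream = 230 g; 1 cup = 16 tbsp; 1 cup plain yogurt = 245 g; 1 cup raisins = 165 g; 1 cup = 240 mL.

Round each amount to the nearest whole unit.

plain yogurt: 29 tbsp; raisins: 28 oz; sour cream: 511 g; chopped walnuts: 7 tbsp

Scaling factor: 32/18 = 16/9.
plain yogurt: 250 g × 16/9 ÷ 245 g/cup × 16 tbsp/cup ≈ 29 tbsp
raisins: 2.75 cup × 16/9 × 165 g/cup ÷ 28.35 g/oz ≈ 28 oz
sour cream: 300 mL × 16/9 ÷ 240 mL/cup × 230 g/cup ≈ 511 g
chopped walnuts: 30 g × 16/9 ÷ 117 g/cup × 16 tbsp/cup ≈ 7 tbsp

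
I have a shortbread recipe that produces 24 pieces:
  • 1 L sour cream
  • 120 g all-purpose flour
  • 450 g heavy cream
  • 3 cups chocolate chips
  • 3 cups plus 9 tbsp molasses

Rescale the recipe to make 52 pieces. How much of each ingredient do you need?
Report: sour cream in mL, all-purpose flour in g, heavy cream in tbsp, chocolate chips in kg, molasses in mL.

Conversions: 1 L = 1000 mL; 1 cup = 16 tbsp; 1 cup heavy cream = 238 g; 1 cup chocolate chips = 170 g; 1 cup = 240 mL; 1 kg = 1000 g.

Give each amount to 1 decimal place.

sour cream: 2166.7 mL; all-purpose flour: 260.0 g; heavy cream: 65.5 tbsp; chocolate chips: 1.1 kg; molasses: 1852.5 mL

Scaling factor: 52/24 = 13/6.
sour cream: 1 L × 13/6 × 1000 mL/L ≈ 2166.7 mL
all-purpose flour: 120 g × 13/6 = 260.0 g
heavy cream: 450 g × 13/6 ÷ 238 g/cup × 16 tbsp/cup ≈ 65.5 tbsp
chocolate chips: 3 cup × 13/6 × 170 g/cup ÷ 1000 g/kg ≈ 1.1 kg
molasses: (3 cup + 9 tbsp = 3.5625 cup) × 13/6 × 240 mL/cup = 1852.5 mL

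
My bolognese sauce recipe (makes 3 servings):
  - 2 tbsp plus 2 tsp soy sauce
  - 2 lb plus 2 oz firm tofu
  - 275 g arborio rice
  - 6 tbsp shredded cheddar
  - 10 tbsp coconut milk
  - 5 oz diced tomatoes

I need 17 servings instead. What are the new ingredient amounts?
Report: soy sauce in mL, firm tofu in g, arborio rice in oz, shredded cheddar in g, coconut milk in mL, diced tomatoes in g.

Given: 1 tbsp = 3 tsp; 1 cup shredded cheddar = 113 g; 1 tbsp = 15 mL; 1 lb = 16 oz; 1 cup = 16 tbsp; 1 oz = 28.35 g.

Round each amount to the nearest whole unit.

soy sauce: 227 mL; firm tofu: 5462 g; arborio rice: 55 oz; shredded cheddar: 240 g; coconut milk: 850 mL; diced tomatoes: 803 g

Scaling factor: 17/3.
soy sauce: (2 tbsp + 2 tsp = 8/3 tbsp) × 17/3 × 15 mL/tbsp ≈ 227 mL
firm tofu: (2 lb + 2 oz = 2.125 lb) × 17/3 × 16 oz/lb × 28.35 g/oz ≈ 5462 g
arborio rice: 275 g × 17/3 ÷ 28.35 g/oz ≈ 55 oz
shredded cheddar: 6 tbsp × 17/3 ÷ 16 tbsp/cup × 113 g/cup ≈ 240 g
coconut milk: 10 tbsp × 17/3 × 15 mL/tbsp = 850 mL
diced tomatoes: 5 oz × 17/3 × 28.35 g/oz ≈ 803 g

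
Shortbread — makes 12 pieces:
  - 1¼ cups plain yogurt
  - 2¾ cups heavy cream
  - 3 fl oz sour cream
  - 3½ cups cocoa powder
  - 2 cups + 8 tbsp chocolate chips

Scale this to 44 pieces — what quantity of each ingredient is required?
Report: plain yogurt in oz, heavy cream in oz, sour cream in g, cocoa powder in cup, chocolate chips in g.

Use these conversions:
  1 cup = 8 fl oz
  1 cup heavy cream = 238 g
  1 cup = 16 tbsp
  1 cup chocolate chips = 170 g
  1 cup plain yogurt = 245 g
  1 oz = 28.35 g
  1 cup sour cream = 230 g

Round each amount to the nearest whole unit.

Scaling factor: 44/12 = 11/3.
plain yogurt: 1.25 cup × 11/3 × 245 g/cup ÷ 28.35 g/oz ≈ 40 oz
heavy cream: 2.75 cup × 11/3 × 238 g/cup ÷ 28.35 g/oz ≈ 85 oz
sour cream: 3 fl oz × 11/3 ÷ 8 fl oz/cup × 230 g/cup ≈ 316 g
cocoa powder: 3.5 cup × 11/3 ≈ 13 cup
chocolate chips: (2 cup + 8 tbsp = 2.5 cup) × 11/3 × 170 g/cup ≈ 1558 g

plain yogurt: 40 oz; heavy cream: 85 oz; sour cream: 316 g; cocoa powder: 13 cup; chocolate chips: 1558 g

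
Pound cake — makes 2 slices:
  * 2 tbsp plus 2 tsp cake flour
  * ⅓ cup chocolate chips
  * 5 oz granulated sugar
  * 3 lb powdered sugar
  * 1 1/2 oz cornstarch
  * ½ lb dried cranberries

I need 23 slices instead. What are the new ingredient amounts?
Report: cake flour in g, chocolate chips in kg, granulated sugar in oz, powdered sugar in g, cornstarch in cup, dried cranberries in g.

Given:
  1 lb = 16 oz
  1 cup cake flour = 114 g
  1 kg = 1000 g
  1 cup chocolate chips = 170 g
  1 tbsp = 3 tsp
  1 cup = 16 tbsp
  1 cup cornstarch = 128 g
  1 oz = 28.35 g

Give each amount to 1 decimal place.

cake flour: 218.5 g; chocolate chips: 0.7 kg; granulated sugar: 57.5 oz; powdered sugar: 15649.2 g; cornstarch: 3.8 cup; dried cranberries: 2608.2 g

Scaling factor: 23/2 = 11.5.
cake flour: (2 tbsp + 2 tsp = 8/3 tbsp) × 23/2 ÷ 16 tbsp/cup × 114 g/cup = 218.5 g
chocolate chips: 1/3 cup × 23/2 × 170 g/cup ÷ 1000 g/kg ≈ 0.7 kg
granulated sugar: 5 oz × 23/2 = 57.5 oz
powdered sugar: 3 lb × 23/2 × 16 oz/lb × 28.35 g/oz = 15649.2 g
cornstarch: 1.5 oz × 23/2 × 28.35 g/oz ÷ 128 g/cup ≈ 3.8 cup
dried cranberries: 0.5 lb × 23/2 × 16 oz/lb × 28.35 g/oz = 2608.2 g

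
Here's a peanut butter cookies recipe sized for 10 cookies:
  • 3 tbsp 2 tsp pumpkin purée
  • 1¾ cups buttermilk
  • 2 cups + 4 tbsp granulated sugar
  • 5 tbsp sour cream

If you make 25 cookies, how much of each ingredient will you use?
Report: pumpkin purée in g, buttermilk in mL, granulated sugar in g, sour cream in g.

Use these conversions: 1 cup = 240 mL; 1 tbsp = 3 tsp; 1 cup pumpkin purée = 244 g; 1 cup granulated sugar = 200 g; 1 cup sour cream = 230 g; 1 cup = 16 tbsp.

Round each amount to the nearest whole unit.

pumpkin purée: 140 g; buttermilk: 1050 mL; granulated sugar: 1125 g; sour cream: 180 g

Scaling factor: 25/10 = 5/2 = 2.5.
pumpkin purée: (3 tbsp + 2 tsp = 11/3 tbsp) × 5/2 ÷ 16 tbsp/cup × 244 g/cup ≈ 140 g
buttermilk: 1.75 cup × 5/2 × 240 mL/cup = 1050 mL
granulated sugar: (2 cup + 4 tbsp = 2.25 cup) × 5/2 × 200 g/cup = 1125 g
sour cream: 5 tbsp × 5/2 ÷ 16 tbsp/cup × 230 g/cup ≈ 180 g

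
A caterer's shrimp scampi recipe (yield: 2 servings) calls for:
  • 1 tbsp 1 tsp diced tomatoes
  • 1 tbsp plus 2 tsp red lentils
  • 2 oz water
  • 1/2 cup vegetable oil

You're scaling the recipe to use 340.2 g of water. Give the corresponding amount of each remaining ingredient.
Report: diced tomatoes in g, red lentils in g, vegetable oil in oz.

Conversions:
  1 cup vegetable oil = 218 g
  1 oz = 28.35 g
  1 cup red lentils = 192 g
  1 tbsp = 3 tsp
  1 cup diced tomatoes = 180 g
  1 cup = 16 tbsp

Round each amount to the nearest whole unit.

diced tomatoes: 90 g; red lentils: 120 g; vegetable oil: 23 oz

The original recipe has 56.7 g of water, so the scaling factor is 340.2 ÷ 56.7 = 6.
diced tomatoes: (1 tbsp + 1 tsp = 4/3 tbsp) × 6 ÷ 16 tbsp/cup × 180 g/cup = 90 g
red lentils: (1 tbsp + 2 tsp = 5/3 tbsp) × 6 ÷ 16 tbsp/cup × 192 g/cup = 120 g
vegetable oil: 0.5 cup × 6 × 218 g/cup ÷ 28.35 g/oz ≈ 23 oz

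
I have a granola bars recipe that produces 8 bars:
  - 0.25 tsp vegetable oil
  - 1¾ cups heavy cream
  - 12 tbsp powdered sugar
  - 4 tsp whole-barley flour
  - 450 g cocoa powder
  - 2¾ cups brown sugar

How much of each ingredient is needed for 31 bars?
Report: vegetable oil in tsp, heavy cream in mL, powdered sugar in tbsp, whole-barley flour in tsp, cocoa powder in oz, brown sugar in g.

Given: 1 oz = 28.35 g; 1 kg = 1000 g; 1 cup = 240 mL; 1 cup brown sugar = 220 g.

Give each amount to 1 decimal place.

Scaling factor: 31/8 = 3.875.
vegetable oil: 0.25 tsp × 31/8 ≈ 1.0 tsp
heavy cream: 1.75 cup × 31/8 × 240 mL/cup = 1627.5 mL
powdered sugar: 12 tbsp × 31/8 = 46.5 tbsp
whole-barley flour: 4 tsp × 31/8 = 15.5 tsp
cocoa powder: 450 g × 31/8 ÷ 28.35 g/oz ≈ 61.5 oz
brown sugar: 2.75 cup × 31/8 × 220 g/cup ≈ 2344.4 g

vegetable oil: 1.0 tsp; heavy cream: 1627.5 mL; powdered sugar: 46.5 tbsp; whole-barley flour: 15.5 tsp; cocoa powder: 61.5 oz; brown sugar: 2344.4 g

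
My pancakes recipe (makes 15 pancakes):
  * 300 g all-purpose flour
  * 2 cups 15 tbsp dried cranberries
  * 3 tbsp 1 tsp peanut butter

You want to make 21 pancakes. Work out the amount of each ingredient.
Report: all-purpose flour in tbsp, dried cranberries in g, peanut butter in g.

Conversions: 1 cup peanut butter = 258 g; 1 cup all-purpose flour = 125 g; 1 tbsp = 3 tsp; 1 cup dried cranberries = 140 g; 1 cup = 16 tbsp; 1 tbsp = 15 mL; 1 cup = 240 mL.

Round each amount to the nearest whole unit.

Scaling factor: 21/15 = 7/5 = 1.4.
all-purpose flour: 300 g × 7/5 ÷ 125 g/cup × 16 tbsp/cup ≈ 54 tbsp
dried cranberries: (2 cup + 15 tbsp = 2.9375 cup) × 7/5 × 140 g/cup ≈ 576 g
peanut butter: (3 tbsp + 1 tsp = 10/3 tbsp) × 7/5 ÷ 16 tbsp/cup × 258 g/cup ≈ 75 g

all-purpose flour: 54 tbsp; dried cranberries: 576 g; peanut butter: 75 g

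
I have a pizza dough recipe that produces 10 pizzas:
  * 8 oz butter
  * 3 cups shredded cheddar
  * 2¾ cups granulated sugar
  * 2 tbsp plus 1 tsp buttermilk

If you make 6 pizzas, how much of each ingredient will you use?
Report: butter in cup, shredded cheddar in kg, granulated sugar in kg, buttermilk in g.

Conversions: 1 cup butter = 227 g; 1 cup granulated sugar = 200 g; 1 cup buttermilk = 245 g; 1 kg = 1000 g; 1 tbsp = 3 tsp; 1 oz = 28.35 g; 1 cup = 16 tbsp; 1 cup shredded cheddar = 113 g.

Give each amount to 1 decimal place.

butter: 0.6 cup; shredded cheddar: 0.2 kg; granulated sugar: 0.3 kg; buttermilk: 21.4 g

Scaling factor: 6/10 = 3/5 = 0.6.
butter: 8 oz × 3/5 × 28.35 g/oz ÷ 227 g/cup ≈ 0.6 cup
shredded cheddar: 3 cup × 3/5 × 113 g/cup ÷ 1000 g/kg ≈ 0.2 kg
granulated sugar: 2.75 cup × 3/5 × 200 g/cup ÷ 1000 g/kg ≈ 0.3 kg
buttermilk: (2 tbsp + 1 tsp = 7/3 tbsp) × 3/5 ÷ 16 tbsp/cup × 245 g/cup ≈ 21.4 g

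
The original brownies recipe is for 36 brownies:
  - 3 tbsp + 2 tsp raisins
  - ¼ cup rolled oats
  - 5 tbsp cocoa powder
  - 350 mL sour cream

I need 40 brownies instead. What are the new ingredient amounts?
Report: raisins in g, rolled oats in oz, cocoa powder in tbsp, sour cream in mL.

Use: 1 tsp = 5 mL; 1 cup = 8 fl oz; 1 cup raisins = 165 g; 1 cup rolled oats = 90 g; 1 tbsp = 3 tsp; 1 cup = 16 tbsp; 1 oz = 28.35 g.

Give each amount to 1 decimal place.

Scaling factor: 40/36 = 10/9.
raisins: (3 tbsp + 2 tsp = 11/3 tbsp) × 10/9 ÷ 16 tbsp/cup × 165 g/cup ≈ 42.0 g
rolled oats: 0.25 cup × 10/9 × 90 g/cup ÷ 28.35 g/oz ≈ 0.9 oz
cocoa powder: 5 tbsp × 10/9 ≈ 5.6 tbsp
sour cream: 350 mL × 10/9 ≈ 388.9 mL

raisins: 42.0 g; rolled oats: 0.9 oz; cocoa powder: 5.6 tbsp; sour cream: 388.9 mL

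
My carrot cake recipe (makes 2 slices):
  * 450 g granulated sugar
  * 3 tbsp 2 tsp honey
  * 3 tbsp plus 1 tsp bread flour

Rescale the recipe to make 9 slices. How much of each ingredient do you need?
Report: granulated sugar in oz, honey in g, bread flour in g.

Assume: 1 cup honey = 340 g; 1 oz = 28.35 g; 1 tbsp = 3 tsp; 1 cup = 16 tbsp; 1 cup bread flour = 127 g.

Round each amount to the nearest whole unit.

Scaling factor: 9/2 = 4.5.
granulated sugar: 450 g × 9/2 ÷ 28.35 g/oz ≈ 71 oz
honey: (3 tbsp + 2 tsp = 11/3 tbsp) × 9/2 ÷ 16 tbsp/cup × 340 g/cup ≈ 351 g
bread flour: (3 tbsp + 1 tsp = 10/3 tbsp) × 9/2 ÷ 16 tbsp/cup × 127 g/cup ≈ 119 g

granulated sugar: 71 oz; honey: 351 g; bread flour: 119 g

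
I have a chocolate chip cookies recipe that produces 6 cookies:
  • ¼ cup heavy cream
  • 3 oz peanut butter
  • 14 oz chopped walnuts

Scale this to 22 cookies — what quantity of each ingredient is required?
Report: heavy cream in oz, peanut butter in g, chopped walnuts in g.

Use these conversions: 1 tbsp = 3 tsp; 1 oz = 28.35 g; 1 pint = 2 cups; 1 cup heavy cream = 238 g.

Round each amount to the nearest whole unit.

Scaling factor: 22/6 = 11/3.
heavy cream: 0.25 cup × 11/3 × 238 g/cup ÷ 28.35 g/oz ≈ 8 oz
peanut butter: 3 oz × 11/3 × 28.35 g/oz ≈ 312 g
chopped walnuts: 14 oz × 11/3 × 28.35 g/oz ≈ 1455 g

heavy cream: 8 oz; peanut butter: 312 g; chopped walnuts: 1455 g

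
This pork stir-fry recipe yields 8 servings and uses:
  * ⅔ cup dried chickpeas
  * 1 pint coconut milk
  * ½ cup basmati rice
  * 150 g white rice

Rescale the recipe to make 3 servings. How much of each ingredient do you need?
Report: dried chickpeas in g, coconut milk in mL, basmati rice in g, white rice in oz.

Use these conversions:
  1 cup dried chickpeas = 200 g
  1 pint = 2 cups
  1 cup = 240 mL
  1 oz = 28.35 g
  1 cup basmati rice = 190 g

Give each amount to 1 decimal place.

dried chickpeas: 50.0 g; coconut milk: 180.0 mL; basmati rice: 35.6 g; white rice: 2.0 oz

Scaling factor: 3/8 = 0.375.
dried chickpeas: 2/3 cup × 3/8 × 200 g/cup = 50.0 g
coconut milk: 1 pint × 3/8 × 2 cup/pint × 240 mL/cup = 180.0 mL
basmati rice: 0.5 cup × 3/8 × 190 g/cup ≈ 35.6 g
white rice: 150 g × 3/8 ÷ 28.35 g/oz ≈ 2.0 oz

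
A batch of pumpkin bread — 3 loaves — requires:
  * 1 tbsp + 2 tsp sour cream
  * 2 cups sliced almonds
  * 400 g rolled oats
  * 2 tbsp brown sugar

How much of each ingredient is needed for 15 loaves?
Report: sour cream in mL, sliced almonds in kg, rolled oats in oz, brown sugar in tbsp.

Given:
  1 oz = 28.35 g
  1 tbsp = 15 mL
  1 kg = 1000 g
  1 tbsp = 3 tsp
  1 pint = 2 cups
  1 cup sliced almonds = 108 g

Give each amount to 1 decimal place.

Scaling factor: 15/3 = 5.
sour cream: (1 tbsp + 2 tsp = 5/3 tbsp) × 5 × 15 mL/tbsp = 125.0 mL
sliced almonds: 2 cup × 5 × 108 g/cup ÷ 1000 g/kg ≈ 1.1 kg
rolled oats: 400 g × 5 ÷ 28.35 g/oz ≈ 70.5 oz
brown sugar: 2 tbsp × 5 = 10.0 tbsp

sour cream: 125.0 mL; sliced almonds: 1.1 kg; rolled oats: 70.5 oz; brown sugar: 10.0 tbsp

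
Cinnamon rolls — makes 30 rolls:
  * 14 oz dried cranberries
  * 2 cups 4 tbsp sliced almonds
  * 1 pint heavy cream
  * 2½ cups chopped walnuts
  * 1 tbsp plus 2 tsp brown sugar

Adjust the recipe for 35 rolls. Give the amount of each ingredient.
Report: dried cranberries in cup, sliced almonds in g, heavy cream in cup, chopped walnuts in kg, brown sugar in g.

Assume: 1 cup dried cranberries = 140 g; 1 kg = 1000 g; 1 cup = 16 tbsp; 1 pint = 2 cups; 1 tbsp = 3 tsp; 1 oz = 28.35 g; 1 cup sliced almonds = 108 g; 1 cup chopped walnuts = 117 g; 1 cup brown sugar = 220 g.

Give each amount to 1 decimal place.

dried cranberries: 3.3 cup; sliced almonds: 283.5 g; heavy cream: 2.3 cup; chopped walnuts: 0.3 kg; brown sugar: 26.7 g

Scaling factor: 35/30 = 7/6.
dried cranberries: 14 oz × 7/6 × 28.35 g/oz ÷ 140 g/cup ≈ 3.3 cup
sliced almonds: (2 cup + 4 tbsp = 2.25 cup) × 7/6 × 108 g/cup = 283.5 g
heavy cream: 1 pint × 7/6 × 2 cup/pint ≈ 2.3 cup
chopped walnuts: 2.5 cup × 7/6 × 117 g/cup ÷ 1000 g/kg ≈ 0.3 kg
brown sugar: (1 tbsp + 2 tsp = 5/3 tbsp) × 7/6 ÷ 16 tbsp/cup × 220 g/cup ≈ 26.7 g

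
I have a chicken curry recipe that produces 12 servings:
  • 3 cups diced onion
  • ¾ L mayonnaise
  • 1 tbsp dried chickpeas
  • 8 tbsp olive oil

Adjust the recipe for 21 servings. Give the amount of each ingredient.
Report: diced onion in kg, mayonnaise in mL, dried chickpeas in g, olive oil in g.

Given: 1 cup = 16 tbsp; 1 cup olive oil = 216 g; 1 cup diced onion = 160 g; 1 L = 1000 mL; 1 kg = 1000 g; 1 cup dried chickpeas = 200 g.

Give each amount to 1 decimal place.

diced onion: 0.8 kg; mayonnaise: 1312.5 mL; dried chickpeas: 21.9 g; olive oil: 189.0 g

Scaling factor: 21/12 = 7/4 = 1.75.
diced onion: 3 cup × 7/4 × 160 g/cup ÷ 1000 g/kg ≈ 0.8 kg
mayonnaise: 0.75 L × 7/4 × 1000 mL/L = 1312.5 mL
dried chickpeas: 1 tbsp × 7/4 ÷ 16 tbsp/cup × 200 g/cup ≈ 21.9 g
olive oil: 8 tbsp × 7/4 ÷ 16 tbsp/cup × 216 g/cup = 189.0 g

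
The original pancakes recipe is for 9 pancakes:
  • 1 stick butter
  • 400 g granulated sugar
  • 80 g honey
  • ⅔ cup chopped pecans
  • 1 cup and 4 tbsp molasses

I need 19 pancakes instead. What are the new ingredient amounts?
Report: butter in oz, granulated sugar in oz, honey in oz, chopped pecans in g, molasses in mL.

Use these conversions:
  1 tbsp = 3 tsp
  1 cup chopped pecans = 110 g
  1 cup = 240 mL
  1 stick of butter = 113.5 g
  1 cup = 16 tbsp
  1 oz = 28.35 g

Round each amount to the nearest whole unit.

butter: 8 oz; granulated sugar: 30 oz; honey: 6 oz; chopped pecans: 155 g; molasses: 633 mL

Scaling factor: 19/9.
butter: 1 stick × 19/9 × 113.5 g/stick ÷ 28.35 g/oz ≈ 8 oz
granulated sugar: 400 g × 19/9 ÷ 28.35 g/oz ≈ 30 oz
honey: 80 g × 19/9 ÷ 28.35 g/oz ≈ 6 oz
chopped pecans: 2/3 cup × 19/9 × 110 g/cup ≈ 155 g
molasses: (1 cup + 4 tbsp = 1.25 cup) × 19/9 × 240 mL/cup ≈ 633 mL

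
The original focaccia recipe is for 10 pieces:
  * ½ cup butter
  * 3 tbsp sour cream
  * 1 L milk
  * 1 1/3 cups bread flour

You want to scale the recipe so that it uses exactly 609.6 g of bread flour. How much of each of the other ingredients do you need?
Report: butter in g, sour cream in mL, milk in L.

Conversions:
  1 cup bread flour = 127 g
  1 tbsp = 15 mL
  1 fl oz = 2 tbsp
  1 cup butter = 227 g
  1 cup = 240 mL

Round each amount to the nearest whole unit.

butter: 409 g; sour cream: 162 mL; milk: 4 L

The original recipe has 508/3 g of bread flour, so the scaling factor is 609.6 ÷ 508/3 = 18/5 = 3.6.
butter: 0.5 cup × 18/5 × 227 g/cup ≈ 409 g
sour cream: 3 tbsp × 18/5 × 15 mL/tbsp = 162 mL
milk: 1 L × 18/5 ≈ 4 L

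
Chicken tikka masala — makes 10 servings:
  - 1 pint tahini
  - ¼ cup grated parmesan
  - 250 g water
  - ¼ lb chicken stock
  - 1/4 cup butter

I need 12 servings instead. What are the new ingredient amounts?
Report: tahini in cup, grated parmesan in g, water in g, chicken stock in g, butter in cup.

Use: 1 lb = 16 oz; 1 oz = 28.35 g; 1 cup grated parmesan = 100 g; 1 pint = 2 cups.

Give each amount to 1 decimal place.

tahini: 2.4 cup; grated parmesan: 30.0 g; water: 300.0 g; chicken stock: 136.1 g; butter: 0.3 cup

Scaling factor: 12/10 = 6/5 = 1.2.
tahini: 1 pint × 6/5 × 2 cup/pint = 2.4 cup
grated parmesan: 0.25 cup × 6/5 × 100 g/cup = 30.0 g
water: 250 g × 6/5 = 300.0 g
chicken stock: 0.25 lb × 6/5 × 16 oz/lb × 28.35 g/oz ≈ 136.1 g
butter: 0.25 cup × 6/5 = 0.3 cup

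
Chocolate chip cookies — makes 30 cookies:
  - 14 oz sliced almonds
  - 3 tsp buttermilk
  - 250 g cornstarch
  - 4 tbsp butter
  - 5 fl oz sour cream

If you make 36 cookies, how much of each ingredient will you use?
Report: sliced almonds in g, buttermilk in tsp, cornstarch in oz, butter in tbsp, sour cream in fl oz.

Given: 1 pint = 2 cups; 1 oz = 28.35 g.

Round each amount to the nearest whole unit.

Scaling factor: 36/30 = 6/5 = 1.2.
sliced almonds: 14 oz × 6/5 × 28.35 g/oz ≈ 476 g
buttermilk: 3 tsp × 6/5 ≈ 4 tsp
cornstarch: 250 g × 6/5 ÷ 28.35 g/oz ≈ 11 oz
butter: 4 tbsp × 6/5 ≈ 5 tbsp
sour cream: 5 fl oz × 6/5 = 6 fl oz

sliced almonds: 476 g; buttermilk: 4 tsp; cornstarch: 11 oz; butter: 5 tbsp; sour cream: 6 fl oz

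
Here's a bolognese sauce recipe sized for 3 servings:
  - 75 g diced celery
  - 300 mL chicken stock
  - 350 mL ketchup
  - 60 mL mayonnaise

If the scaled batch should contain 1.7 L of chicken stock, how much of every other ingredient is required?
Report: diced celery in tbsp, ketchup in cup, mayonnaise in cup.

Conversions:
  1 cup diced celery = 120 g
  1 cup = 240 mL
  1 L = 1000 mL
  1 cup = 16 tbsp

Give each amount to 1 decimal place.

diced celery: 56.7 tbsp; ketchup: 8.3 cup; mayonnaise: 1.4 cup

The original recipe has 0.3 L of chicken stock, so the scaling factor is 1.7 ÷ 0.3 = 17/3.
diced celery: 75 g × 17/3 ÷ 120 g/cup × 16 tbsp/cup ≈ 56.7 tbsp
ketchup: 350 mL × 17/3 ÷ 240 mL/cup ≈ 8.3 cup
mayonnaise: 60 mL × 17/3 ÷ 240 mL/cup ≈ 1.4 cup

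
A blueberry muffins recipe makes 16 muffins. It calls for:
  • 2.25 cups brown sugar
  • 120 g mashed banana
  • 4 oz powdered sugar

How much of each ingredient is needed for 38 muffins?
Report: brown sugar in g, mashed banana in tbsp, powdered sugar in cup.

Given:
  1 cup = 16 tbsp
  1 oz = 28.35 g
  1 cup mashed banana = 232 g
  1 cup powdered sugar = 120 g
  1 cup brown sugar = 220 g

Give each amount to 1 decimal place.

brown sugar: 1175.6 g; mashed banana: 19.7 tbsp; powdered sugar: 2.2 cup

Scaling factor: 38/16 = 19/8 = 2.375.
brown sugar: 2.25 cup × 19/8 × 220 g/cup ≈ 1175.6 g
mashed banana: 120 g × 19/8 ÷ 232 g/cup × 16 tbsp/cup ≈ 19.7 tbsp
powdered sugar: 4 oz × 19/8 × 28.35 g/oz ÷ 120 g/cup ≈ 2.2 cup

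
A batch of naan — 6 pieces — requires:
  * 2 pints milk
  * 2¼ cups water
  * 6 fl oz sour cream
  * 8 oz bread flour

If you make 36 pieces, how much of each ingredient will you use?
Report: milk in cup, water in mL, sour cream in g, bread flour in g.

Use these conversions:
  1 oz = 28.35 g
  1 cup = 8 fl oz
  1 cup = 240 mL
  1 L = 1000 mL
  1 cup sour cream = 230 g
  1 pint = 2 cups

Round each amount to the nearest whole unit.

milk: 24 cup; water: 3240 mL; sour cream: 1035 g; bread flour: 1361 g

Scaling factor: 36/6 = 6.
milk: 2 pint × 6 × 2 cup/pint = 24 cup
water: 2.25 cup × 6 × 240 mL/cup = 3240 mL
sour cream: 6 fl oz × 6 ÷ 8 fl oz/cup × 230 g/cup = 1035 g
bread flour: 8 oz × 6 × 28.35 g/oz ≈ 1361 g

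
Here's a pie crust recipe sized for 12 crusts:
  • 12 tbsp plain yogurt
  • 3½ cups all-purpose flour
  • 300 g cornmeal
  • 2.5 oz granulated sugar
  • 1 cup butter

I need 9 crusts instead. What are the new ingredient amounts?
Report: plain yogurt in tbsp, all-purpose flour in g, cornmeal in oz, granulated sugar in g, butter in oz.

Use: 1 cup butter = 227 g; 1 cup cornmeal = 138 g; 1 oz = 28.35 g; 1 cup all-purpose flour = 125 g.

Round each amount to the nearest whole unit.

plain yogurt: 9 tbsp; all-purpose flour: 328 g; cornmeal: 8 oz; granulated sugar: 53 g; butter: 6 oz

Scaling factor: 9/12 = 3/4 = 0.75.
plain yogurt: 12 tbsp × 3/4 = 9 tbsp
all-purpose flour: 3.5 cup × 3/4 × 125 g/cup ≈ 328 g
cornmeal: 300 g × 3/4 ÷ 28.35 g/oz ≈ 8 oz
granulated sugar: 2.5 oz × 3/4 × 28.35 g/oz ≈ 53 g
butter: 1 cup × 3/4 × 227 g/cup ÷ 28.35 g/oz ≈ 6 oz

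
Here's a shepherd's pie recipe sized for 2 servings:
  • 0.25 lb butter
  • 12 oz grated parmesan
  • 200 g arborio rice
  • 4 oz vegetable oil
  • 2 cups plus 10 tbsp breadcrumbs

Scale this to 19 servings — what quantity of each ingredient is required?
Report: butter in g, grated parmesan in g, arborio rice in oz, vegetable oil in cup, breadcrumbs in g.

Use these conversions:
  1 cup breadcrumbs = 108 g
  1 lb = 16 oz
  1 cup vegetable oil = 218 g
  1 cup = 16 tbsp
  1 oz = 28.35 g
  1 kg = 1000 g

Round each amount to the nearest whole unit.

Scaling factor: 19/2 = 9.5.
butter: 0.25 lb × 19/2 × 16 oz/lb × 28.35 g/oz ≈ 1077 g
grated parmesan: 12 oz × 19/2 × 28.35 g/oz ≈ 3232 g
arborio rice: 200 g × 19/2 ÷ 28.35 g/oz ≈ 67 oz
vegetable oil: 4 oz × 19/2 × 28.35 g/oz ÷ 218 g/cup ≈ 5 cup
breadcrumbs: (2 cup + 10 tbsp = 2.625 cup) × 19/2 × 108 g/cup ≈ 2693 g

butter: 1077 g; grated parmesan: 3232 g; arborio rice: 67 oz; vegetable oil: 5 cup; breadcrumbs: 2693 g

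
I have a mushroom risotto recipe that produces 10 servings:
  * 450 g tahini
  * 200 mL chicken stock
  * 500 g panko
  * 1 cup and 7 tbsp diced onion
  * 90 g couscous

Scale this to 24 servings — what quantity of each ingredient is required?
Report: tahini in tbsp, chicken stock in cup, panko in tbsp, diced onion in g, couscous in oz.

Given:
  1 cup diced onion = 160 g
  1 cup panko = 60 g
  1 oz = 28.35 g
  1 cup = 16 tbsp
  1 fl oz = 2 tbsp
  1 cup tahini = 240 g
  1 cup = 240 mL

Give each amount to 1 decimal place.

tahini: 72.0 tbsp; chicken stock: 2.0 cup; panko: 320.0 tbsp; diced onion: 552.0 g; couscous: 7.6 oz

Scaling factor: 24/10 = 12/5 = 2.4.
tahini: 450 g × 12/5 ÷ 240 g/cup × 16 tbsp/cup = 72.0 tbsp
chicken stock: 200 mL × 12/5 ÷ 240 mL/cup = 2.0 cup
panko: 500 g × 12/5 ÷ 60 g/cup × 16 tbsp/cup = 320.0 tbsp
diced onion: (1 cup + 7 tbsp = 1.4375 cup) × 12/5 × 160 g/cup = 552.0 g
couscous: 90 g × 12/5 ÷ 28.35 g/oz ≈ 7.6 oz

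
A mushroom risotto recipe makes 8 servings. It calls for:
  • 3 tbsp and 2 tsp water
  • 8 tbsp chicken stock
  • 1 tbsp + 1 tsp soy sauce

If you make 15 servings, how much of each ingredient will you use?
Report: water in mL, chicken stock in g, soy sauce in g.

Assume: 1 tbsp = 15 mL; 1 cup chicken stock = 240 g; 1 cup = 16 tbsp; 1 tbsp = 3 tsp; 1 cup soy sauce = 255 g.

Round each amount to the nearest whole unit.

Scaling factor: 15/8 = 1.875.
water: (3 tbsp + 2 tsp = 11/3 tbsp) × 15/8 × 15 mL/tbsp ≈ 103 mL
chicken stock: 8 tbsp × 15/8 ÷ 16 tbsp/cup × 240 g/cup = 225 g
soy sauce: (1 tbsp + 1 tsp = 4/3 tbsp) × 15/8 ÷ 16 tbsp/cup × 255 g/cup ≈ 40 g

water: 103 mL; chicken stock: 225 g; soy sauce: 40 g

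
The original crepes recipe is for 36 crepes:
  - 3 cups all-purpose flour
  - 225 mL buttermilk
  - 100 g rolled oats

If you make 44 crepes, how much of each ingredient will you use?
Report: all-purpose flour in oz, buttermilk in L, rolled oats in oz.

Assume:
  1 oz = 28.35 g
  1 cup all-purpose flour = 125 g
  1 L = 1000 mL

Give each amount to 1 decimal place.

Scaling factor: 44/36 = 11/9.
all-purpose flour: 3 cup × 11/9 × 125 g/cup ÷ 28.35 g/oz ≈ 16.2 oz
buttermilk: 225 mL × 11/9 ÷ 1000 mL/L ≈ 0.3 L
rolled oats: 100 g × 11/9 ÷ 28.35 g/oz ≈ 4.3 oz

all-purpose flour: 16.2 oz; buttermilk: 0.3 L; rolled oats: 4.3 oz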